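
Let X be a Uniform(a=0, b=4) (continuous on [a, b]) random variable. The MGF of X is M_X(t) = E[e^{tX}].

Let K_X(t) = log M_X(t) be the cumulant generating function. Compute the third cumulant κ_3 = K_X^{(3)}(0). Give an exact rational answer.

M_X(t) = (e^(4*t) - 1)/(4*t)
K_X(t) = log M_X(t) = -log(t) + log(e^(4*t) - 1) - 2*log(2)
D^3[K](t) = (64*t^3*e^(8*t) + 64*t^3*e^(4*t) - 2*e^(12*t) + 6*e^(8*t) - 6*e^(4*t) + 2)/(t^3*e^(12*t) - 3*t^3*e^(8*t) + 3*t^3*e^(4*t) - t^3)

κ_3 = D^3[K](0) = 0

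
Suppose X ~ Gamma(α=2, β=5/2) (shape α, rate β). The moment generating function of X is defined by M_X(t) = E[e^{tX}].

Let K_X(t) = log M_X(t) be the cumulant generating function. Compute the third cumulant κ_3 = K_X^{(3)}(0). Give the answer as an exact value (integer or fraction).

M_X(t) = 25/(4*(5/2 - t)^2)
K_X(t) = log M_X(t) = -2*log(5/2 - t) - 2*log(2) + 2*log(5)
K′(t) = -4/(2*t - 5)
K′′(t) = 8/(4*t^2 - 20*t + 25)
K′′′(t) = -32/(8*t^3 - 60*t^2 + 150*t - 125)

κ_3 = K′′′(0) = 32/125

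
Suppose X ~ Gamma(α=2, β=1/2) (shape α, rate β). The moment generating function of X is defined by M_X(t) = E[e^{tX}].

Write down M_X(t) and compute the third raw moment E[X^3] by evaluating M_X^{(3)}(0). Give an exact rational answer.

M_X(t) = 1/(4*(1/2 - t)^2)
dM/dt = -4/(8*t^3 - 12*t^2 + 6*t - 1)
d^2M/dt^2 = 24/(16*t^4 - 32*t^3 + 24*t^2 - 8*t + 1)
d^3M/dt^3 = -192/(32*t^5 - 80*t^4 + 80*t^3 - 40*t^2 + 10*t - 1)

E[X^3] = d^3M/dt^3 |_{t=0} = 192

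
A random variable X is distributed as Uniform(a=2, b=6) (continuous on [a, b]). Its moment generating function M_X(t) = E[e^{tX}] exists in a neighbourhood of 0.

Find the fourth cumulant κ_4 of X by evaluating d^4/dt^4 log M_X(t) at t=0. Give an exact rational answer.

M_X(t) = (e^(6*t) - e^(2*t))/(4*t)
K_X(t) = log M_X(t) = -log(t) + log(e^(6*t) - e^(2*t)) - 2*log(2)

κ_4 = K^(4)(0) = -32/15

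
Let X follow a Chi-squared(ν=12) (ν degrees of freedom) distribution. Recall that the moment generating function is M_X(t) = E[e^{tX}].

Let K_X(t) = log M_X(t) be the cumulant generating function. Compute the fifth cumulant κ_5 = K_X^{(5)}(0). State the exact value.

κ_5 = D^5[K](0) = 4608

M_X(t) = (1 - 2*t)^(-6)
K_X(t) = log M_X(t) = -6*log(1 - 2*t)
D^5[K](t) = -4608/(32*t^5 - 80*t^4 + 80*t^3 - 40*t^2 + 10*t - 1)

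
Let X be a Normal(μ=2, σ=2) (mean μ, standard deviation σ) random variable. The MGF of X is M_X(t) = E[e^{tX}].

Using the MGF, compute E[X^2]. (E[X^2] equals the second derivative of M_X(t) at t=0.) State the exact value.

E[X^2] = D^2[M](0) = 8

M_X(t) = e^(2*t^2 + 2*t)
D^2[M](t) = 16*t^2*e^(2*t)*e^(2*t^2) + 16*t*e^(2*t)*e^(2*t^2) + 8*e^(2*t)*e^(2*t^2)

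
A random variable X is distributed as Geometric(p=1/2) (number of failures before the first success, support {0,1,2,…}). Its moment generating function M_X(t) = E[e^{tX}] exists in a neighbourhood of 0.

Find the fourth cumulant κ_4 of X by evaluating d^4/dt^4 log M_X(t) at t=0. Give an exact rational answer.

M_X(t) = 1/(2*(1 - e^(t)/2))
K_X(t) = log M_X(t) = -log(1 - e^(t)/2) - log(2)
dK/dt = -e^(t)/(e^(t) - 2)
d^2K/dt^2 = 2*e^(t)/(e^(2*t) - 4*e^(t) + 4)
d^3K/dt^3 = (-2*e^(2*t) - 4*e^(t))/(e^(3*t) - 6*e^(2*t) + 12*e^(t) - 8)
d^4K/dt^4 = (2*e^(3*t) + 16*e^(2*t) + 8*e^(t))/(e^(4*t) - 8*e^(3*t) + 24*e^(2*t) - 32*e^(t) + 16)

κ_4 = d^4K/dt^4 |_{t=0} = 26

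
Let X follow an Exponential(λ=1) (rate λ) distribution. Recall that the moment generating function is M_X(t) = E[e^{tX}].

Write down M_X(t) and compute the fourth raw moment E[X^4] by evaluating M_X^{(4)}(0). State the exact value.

M_X(t) = 1/(1 - t)
dM/dt = 1/(t^2 - 2*t + 1)
d^2M/dt^2 = -2/(t^3 - 3*t^2 + 3*t - 1)
d^3M/dt^3 = 6/(t^4 - 4*t^3 + 6*t^2 - 4*t + 1)
d^4M/dt^4 = -24/(t^5 - 5*t^4 + 10*t^3 - 10*t^2 + 5*t - 1)

E[X^4] = d^4M/dt^4 |_{t=0} = 24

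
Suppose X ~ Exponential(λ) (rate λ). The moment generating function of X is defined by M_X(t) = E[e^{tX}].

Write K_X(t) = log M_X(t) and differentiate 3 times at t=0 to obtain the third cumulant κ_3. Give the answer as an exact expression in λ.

κ_3 = d^3K/dt^3 |_{t=0} = 2/λ^3

M_X(t) = λ/(λ - t)
K_X(t) = log M_X(t) = log(λ) - log(λ - t)
dK/dt = -1/(-λ + t)
d^2K/dt^2 = 1/(λ^2 - 2*λ*t + t^2)
d^3K/dt^3 = -2/(-λ^3 + 3*λ^2*t - 3*λ*t^2 + t^3)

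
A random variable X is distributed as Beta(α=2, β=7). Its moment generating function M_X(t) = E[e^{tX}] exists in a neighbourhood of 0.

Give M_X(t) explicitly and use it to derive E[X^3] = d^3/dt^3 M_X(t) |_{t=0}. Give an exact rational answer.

E[X^3] = M^(3)(0) = 4/165

M_X(t) = ₁F₁(2; 9; t)
M^(3)(t) = 4*₁F₁(5; 12; t)/165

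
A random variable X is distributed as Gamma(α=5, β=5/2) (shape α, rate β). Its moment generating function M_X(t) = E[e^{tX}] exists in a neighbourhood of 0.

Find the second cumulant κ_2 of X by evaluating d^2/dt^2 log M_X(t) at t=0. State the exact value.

κ_2 = d^2K/dt^2 |_{t=0} = 4/5

M_X(t) = 3125/(32*(5/2 - t)^5)
K_X(t) = log M_X(t) = -5*log(5/2 - t) - 5*log(2) + 5*log(5)
dK/dt = -10/(2*t - 5)
d^2K/dt^2 = 20/(4*t^2 - 20*t + 25)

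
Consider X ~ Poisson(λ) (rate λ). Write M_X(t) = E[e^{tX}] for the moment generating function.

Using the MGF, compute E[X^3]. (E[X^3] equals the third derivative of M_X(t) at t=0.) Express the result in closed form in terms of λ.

M_X(t) = e^(λ*(e^(t) - 1))
D^3[M](t) = (λ^3*e^(3*t)*e^(λ*e^(t)) + 3*λ^2*e^(2*t)*e^(λ*e^(t)) + λ*e^(t)*e^(λ*e^(t)))*e^(-λ)

E[X^3] = D^3[M](0) = λ*(λ^2 + 3*λ + 1)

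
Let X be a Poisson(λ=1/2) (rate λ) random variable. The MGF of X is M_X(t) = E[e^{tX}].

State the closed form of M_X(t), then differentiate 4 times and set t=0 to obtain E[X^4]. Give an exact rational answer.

M_X(t) = e^(e^(t)/2 - 1/2)
M′(t) = e^(-1/2)*e^(t)*e^(e^(t)/2)/2
M′′(t) = (e^(2*t)*e^(e^(t)/2) + 2*e^(t)*e^(e^(t)/2))*e^(-1/2)/4
M′′′(t) = (e^(3*t)*e^(e^(t)/2) + 6*e^(2*t)*e^(e^(t)/2) + 4*e^(t)*e^(e^(t)/2))*e^(-1/2)/8
M′′′′(t) = (e^(4*t)*e^(e^(t)/2) + 12*e^(3*t)*e^(e^(t)/2) + 28*e^(2*t)*e^(e^(t)/2) + 8*e^(t)*e^(e^(t)/2))*e^(-1/2)/16

E[X^4] = M′′′′(0) = 49/16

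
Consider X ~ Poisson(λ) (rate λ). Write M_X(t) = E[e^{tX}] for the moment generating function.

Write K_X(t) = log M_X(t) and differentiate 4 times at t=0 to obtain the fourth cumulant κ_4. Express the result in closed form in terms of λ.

M_X(t) = e^(λ*(e^(t) - 1))
K_X(t) = log M_X(t) = λ*(e^(t) - 1)
dK/dt = λ*e^(t)
d^2K/dt^2 = λ*e^(t)
d^3K/dt^3 = λ*e^(t)
d^4K/dt^4 = λ*e^(t)

κ_4 = d^4K/dt^4 |_{t=0} = λ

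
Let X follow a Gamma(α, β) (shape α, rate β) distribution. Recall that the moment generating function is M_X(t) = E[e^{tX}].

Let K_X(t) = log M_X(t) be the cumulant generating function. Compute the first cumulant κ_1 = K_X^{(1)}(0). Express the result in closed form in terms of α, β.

M_X(t) = (β/(β - t))^α
K_X(t) = log M_X(t) = α*(log(β) - log(β - t))
K^(1)(t) = -α/(-β + t)

κ_1 = K^(1)(0) = α/β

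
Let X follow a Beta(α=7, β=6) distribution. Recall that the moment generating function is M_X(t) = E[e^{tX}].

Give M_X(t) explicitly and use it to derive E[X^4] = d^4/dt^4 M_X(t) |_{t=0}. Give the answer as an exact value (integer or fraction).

E[X^4] = M^(4)(0) = 3/26

M_X(t) = ₁F₁(7; 13; t)
M^(4)(t) = 3*₁F₁(11; 17; t)/26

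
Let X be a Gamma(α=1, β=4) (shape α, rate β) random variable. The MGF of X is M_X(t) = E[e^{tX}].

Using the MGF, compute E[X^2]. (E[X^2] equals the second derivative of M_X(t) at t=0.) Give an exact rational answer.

E[X^2] = d^2M/dt^2 |_{t=0} = 1/8

M_X(t) = 4/(4 - t)
dM/dt = 4/(t^2 - 8*t + 16)
d^2M/dt^2 = -8/(t^3 - 12*t^2 + 48*t - 64)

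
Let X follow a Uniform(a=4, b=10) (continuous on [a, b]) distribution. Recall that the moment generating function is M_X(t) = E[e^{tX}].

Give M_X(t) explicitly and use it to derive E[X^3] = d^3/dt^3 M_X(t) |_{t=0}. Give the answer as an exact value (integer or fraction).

E[X^3] = d^3M/dt^3 |_{t=0} = 406

M_X(t) = (e^(10*t) - e^(4*t))/(6*t)
dM/dt = (10*t*e^(10*t) - 4*t*e^(4*t) - e^(10*t) + e^(4*t))/(6*t^2)
d^2M/dt^2 = (50*t^2*e^(10*t) - 8*t^2*e^(4*t) - 10*t*e^(10*t) + 4*t*e^(4*t) + e^(10*t) - e^(4*t))/(3*t^3)
d^3M/dt^3 = (500*t^3*e^(10*t) - 32*t^3*e^(4*t) - 150*t^2*e^(10*t) + 24*t^2*e^(4*t) + 30*t*e^(10*t) - 12*t*e^(4*t) - 3*e^(10*t) + 3*e^(4*t))/(3*t^4)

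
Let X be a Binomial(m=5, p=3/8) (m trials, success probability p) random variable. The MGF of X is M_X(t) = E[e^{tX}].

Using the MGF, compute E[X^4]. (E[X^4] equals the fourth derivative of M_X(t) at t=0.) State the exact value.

E[X^4] = D^4[M](0) = 21975/512

M_X(t) = (3*e^(t)/8 + 5/8)^5
D^4[M](t) = 151875*e^(5*t)/32768 + 2025*e^(4*t)/128 + 273375*e^(3*t)/16384 + 5625*e^(2*t)/1024 + 9375*e^(t)/32768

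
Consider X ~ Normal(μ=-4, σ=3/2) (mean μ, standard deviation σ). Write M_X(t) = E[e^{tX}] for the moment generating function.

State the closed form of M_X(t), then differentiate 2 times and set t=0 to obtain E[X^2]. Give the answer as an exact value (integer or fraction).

M_X(t) = e^(9*t^2/8 - 4*t)
D^2[M](t) = (81*t^2*e^(9*t^2/8) - 288*t*e^(9*t^2/8) + 292*e^(9*t^2/8))*e^(-4*t)/16

E[X^2] = D^2[M](0) = 73/4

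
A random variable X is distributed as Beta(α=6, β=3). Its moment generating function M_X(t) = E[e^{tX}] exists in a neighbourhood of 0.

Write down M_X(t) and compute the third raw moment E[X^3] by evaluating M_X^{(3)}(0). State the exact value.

E[X^3] = M^(3)(0) = 56/165

M_X(t) = ₁F₁(6; 9; t)
M^(3)(t) = 56*₁F₁(9; 12; t)/165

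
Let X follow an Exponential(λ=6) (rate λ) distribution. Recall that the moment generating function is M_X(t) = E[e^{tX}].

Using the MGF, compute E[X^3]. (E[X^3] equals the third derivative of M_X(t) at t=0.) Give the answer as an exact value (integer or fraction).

E[X^3] = D^3[M](0) = 1/36

M_X(t) = 6/(6 - t)
D^3[M](t) = 36/(t^4 - 24*t^3 + 216*t^2 - 864*t + 1296)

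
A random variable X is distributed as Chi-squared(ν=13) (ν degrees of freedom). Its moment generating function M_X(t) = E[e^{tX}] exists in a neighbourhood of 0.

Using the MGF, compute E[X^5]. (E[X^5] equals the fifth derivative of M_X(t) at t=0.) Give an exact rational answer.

E[X^5] = D^5[M](0) = 1322685

M_X(t) = (1 - 2*t)^(-13/2)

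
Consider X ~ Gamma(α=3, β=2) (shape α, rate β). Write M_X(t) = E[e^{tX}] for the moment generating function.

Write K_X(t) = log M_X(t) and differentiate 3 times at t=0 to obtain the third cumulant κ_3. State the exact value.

M_X(t) = 8/(2 - t)^3
K_X(t) = log M_X(t) = -3*log(2 - t) + 3*log(2)
D^3[K](t) = -6/(t^3 - 6*t^2 + 12*t - 8)

κ_3 = D^3[K](0) = 3/4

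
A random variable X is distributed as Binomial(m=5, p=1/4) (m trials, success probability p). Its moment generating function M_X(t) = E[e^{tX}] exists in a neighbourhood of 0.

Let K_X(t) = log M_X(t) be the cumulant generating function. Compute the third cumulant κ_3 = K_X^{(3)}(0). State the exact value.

κ_3 = K^(3)(0) = 15/32

M_X(t) = (e^(t)/4 + 3/4)^5
K_X(t) = log M_X(t) = 5*log(e^(t)/4 + 3/4)
K^(3)(t) = (-15*e^(2*t) + 45*e^(t))/(e^(3*t) + 9*e^(2*t) + 27*e^(t) + 27)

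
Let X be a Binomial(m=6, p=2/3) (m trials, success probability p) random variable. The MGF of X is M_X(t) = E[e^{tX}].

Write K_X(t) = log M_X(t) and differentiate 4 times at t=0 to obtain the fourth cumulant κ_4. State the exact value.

κ_4 = d^4K/dt^4 |_{t=0} = -4/9

M_X(t) = (2*e^(t)/3 + 1/3)^6
K_X(t) = log M_X(t) = 6*log(2*e^(t)/3 + 1/3)
dK/dt = 12*e^(t)/(2*e^(t) + 1)
d^2K/dt^2 = 12*e^(t)/(4*e^(2*t) + 4*e^(t) + 1)
d^3K/dt^3 = (-24*e^(2*t) + 12*e^(t))/(8*e^(3*t) + 12*e^(2*t) + 6*e^(t) + 1)
d^4K/dt^4 = (48*e^(3*t) - 96*e^(2*t) + 12*e^(t))/(16*e^(4*t) + 32*e^(3*t) + 24*e^(2*t) + 8*e^(t) + 1)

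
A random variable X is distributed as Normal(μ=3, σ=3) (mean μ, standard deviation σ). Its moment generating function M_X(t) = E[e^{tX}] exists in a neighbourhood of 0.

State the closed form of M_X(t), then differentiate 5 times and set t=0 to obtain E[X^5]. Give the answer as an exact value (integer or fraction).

E[X^5] = D^5[M](0) = 6318

M_X(t) = e^(9*t^2/2 + 3*t)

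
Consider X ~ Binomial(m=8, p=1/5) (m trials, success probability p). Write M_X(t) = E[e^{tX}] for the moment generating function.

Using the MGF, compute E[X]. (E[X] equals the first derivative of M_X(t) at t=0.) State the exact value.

M_X(t) = (e^(t)/5 + 4/5)^8

E[X] = D[M](0) = 8/5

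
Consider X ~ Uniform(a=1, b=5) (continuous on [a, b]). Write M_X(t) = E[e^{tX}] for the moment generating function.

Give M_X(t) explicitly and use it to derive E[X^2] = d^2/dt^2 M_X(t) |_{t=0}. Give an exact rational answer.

M_X(t) = (e^(5*t) - e^(t))/(4*t)
dM/dt = (5*t*e^(5*t) - t*e^(t) - e^(5*t) + e^(t))/(4*t^2)
d^2M/dt^2 = (25*t^2*e^(5*t) - t^2*e^(t) - 10*t*e^(5*t) + 2*t*e^(t) + 2*e^(5*t) - 2*e^(t))/(4*t^3)

E[X^2] = d^2M/dt^2 |_{t=0} = 31/3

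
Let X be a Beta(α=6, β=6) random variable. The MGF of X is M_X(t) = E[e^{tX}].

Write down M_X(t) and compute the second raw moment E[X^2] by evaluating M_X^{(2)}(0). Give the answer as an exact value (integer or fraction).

M_X(t) = ₁F₁(6; 12; t)
M′(t) = ₁F₁(7; 13; t)/2
M′′(t) = 7*₁F₁(8; 14; t)/26

E[X^2] = M′′(0) = 7/26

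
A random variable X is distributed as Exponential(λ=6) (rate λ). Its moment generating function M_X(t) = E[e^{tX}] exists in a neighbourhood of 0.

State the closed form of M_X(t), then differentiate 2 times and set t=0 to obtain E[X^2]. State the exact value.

E[X^2] = d^2M/dt^2 |_{t=0} = 1/18

M_X(t) = 6/(6 - t)
dM/dt = 6/(t^2 - 12*t + 36)
d^2M/dt^2 = -12/(t^3 - 18*t^2 + 108*t - 216)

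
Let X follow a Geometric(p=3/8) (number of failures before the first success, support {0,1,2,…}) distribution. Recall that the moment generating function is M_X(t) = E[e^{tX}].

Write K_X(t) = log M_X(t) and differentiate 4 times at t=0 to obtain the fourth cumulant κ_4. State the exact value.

κ_4 = d^4K/dt^4 |_{t=0} = 3320/27

M_X(t) = 3/(8*(1 - 5*e^(t)/8))
K_X(t) = log M_X(t) = -log(1 - 5*e^(t)/8) - 3*log(2) + log(3)
dK/dt = -5*e^(t)/(5*e^(t) - 8)
d^2K/dt^2 = 40*e^(t)/(25*e^(2*t) - 80*e^(t) + 64)
d^3K/dt^3 = (-200*e^(2*t) - 320*e^(t))/(125*e^(3*t) - 600*e^(2*t) + 960*e^(t) - 512)
d^4K/dt^4 = (1000*e^(3*t) + 6400*e^(2*t) + 2560*e^(t))/(625*e^(4*t) - 4000*e^(3*t) + 9600*e^(2*t) - 10240*e^(t) + 4096)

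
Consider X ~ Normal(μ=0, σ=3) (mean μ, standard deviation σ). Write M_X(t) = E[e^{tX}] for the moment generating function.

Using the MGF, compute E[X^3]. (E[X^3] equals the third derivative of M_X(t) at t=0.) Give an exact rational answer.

E[X^3] = M′′′(0) = 0

M_X(t) = e^(9*t^2/2)
M′(t) = 9*t*e^(9*t^2/2)
M′′(t) = 81*t^2*e^(9*t^2/2) + 9*e^(9*t^2/2)
M′′′(t) = 729*t^3*e^(9*t^2/2) + 243*t*e^(9*t^2/2)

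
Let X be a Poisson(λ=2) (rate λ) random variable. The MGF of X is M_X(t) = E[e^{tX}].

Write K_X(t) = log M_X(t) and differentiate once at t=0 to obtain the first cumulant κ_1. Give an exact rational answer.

κ_1 = K^(1)(0) = 2

M_X(t) = e^(2*e^(t) - 2)
K_X(t) = log M_X(t) = 2*e^(t) - 2
K^(1)(t) = 2*e^(t)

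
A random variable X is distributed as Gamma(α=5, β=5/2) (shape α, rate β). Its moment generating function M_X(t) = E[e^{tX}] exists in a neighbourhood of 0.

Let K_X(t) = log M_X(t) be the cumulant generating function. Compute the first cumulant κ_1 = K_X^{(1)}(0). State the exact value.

M_X(t) = 3125/(32*(5/2 - t)^5)
K_X(t) = log M_X(t) = -5*log(5/2 - t) - 5*log(2) + 5*log(5)
K′(t) = -10/(2*t - 5)

κ_1 = K′(0) = 2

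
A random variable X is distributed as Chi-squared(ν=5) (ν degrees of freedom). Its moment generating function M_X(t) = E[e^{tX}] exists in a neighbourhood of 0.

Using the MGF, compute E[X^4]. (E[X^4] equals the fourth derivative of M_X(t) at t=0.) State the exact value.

M_X(t) = (1 - 2*t)^(-5/2)
dM/dt = -5/(8*t^3*√(1 - 2*t) - 12*t^2*√(1 - 2*t) + 6*t*√(1 - 2*t) - √(1 - 2*t))
d^2M/dt^2 = 35/(16*t^4*√(1 - 2*t) - 32*t^3*√(1 - 2*t) + 24*t^2*√(1 - 2*t) - 8*t*√(1 - 2*t) + √(1 - 2*t))
d^3M/dt^3 = -315/(32*t^5*√(1 - 2*t) - 80*t^4*√(1 - 2*t) + 80*t^3*√(1 - 2*t) - 40*t^2*√(1 - 2*t) + 10*t*√(1 - 2*t) - √(1 - 2*t))
d^4M/dt^4 = 3465/(64*t^6*√(1 - 2*t) - 192*t^5*√(1 - 2*t) + 240*t^4*√(1 - 2*t) - 160*t^3*√(1 - 2*t) + 60*t^2*√(1 - 2*t) - 12*t*√(1 - 2*t) + √(1 - 2*t))

E[X^4] = d^4M/dt^4 |_{t=0} = 3465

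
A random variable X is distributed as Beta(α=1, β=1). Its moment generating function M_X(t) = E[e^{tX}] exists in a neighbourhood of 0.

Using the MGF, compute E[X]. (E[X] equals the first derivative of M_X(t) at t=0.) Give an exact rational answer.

E[X] = dM/dt |_{t=0} = 1/2

M_X(t) = ₁F₁(1; 2; t)
dM/dt = ₁F₁(2; 3; t)/2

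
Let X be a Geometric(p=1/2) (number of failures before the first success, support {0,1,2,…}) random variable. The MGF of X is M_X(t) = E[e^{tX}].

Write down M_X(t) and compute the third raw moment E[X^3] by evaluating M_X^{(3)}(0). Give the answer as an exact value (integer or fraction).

M_X(t) = 1/(2*(1 - e^(t)/2))
M^(3)(t) = (e^(3*t) + 8*e^(2*t) + 4*e^(t))/(e^(4*t) - 8*e^(3*t) + 24*e^(2*t) - 32*e^(t) + 16)

E[X^3] = M^(3)(0) = 13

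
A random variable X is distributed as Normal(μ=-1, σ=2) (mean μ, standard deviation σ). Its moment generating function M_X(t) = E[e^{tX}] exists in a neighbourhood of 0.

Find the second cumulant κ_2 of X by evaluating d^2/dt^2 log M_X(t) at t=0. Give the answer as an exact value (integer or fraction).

κ_2 = K′′(0) = 4

M_X(t) = e^(2*t^2 - t)
K_X(t) = log M_X(t) = 2*t^2 - t
K′(t) = 4*t - 1
K′′(t) = 4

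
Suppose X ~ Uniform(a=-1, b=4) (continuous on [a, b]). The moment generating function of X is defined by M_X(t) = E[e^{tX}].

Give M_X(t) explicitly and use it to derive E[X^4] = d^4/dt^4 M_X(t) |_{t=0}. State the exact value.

E[X^4] = M′′′′(0) = 41

M_X(t) = (e^(4*t) - e^(-t))/(5*t)
M′(t) = (4*t*e^(5*t) + t - e^(5*t) + 1)*e^(-t)/(5*t^2)
M′′(t) = (16*t^2*e^(5*t) - t^2 - 8*t*e^(5*t) - 2*t + 2*e^(5*t) - 2)*e^(-t)/(5*t^3)
M′′′(t) = (64*t^3*e^(5*t) + t^3 - 48*t^2*e^(5*t) + 3*t^2 + 24*t*e^(5*t) + 6*t - 6*e^(5*t) + 6)*e^(-t)/(5*t^4)
M′′′′(t) = (256*t^4*e^(5*t) - t^4 - 256*t^3*e^(5*t) - 4*t^3 + 192*t^2*e^(5*t) - 12*t^2 - 96*t*e^(5*t) - 24*t + 24*e^(5*t) - 24)*e^(-t)/(5*t^5)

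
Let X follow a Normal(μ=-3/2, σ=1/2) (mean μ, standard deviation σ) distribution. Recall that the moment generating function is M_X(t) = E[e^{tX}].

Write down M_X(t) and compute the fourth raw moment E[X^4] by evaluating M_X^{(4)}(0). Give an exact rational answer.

E[X^4] = d^4M/dt^4 |_{t=0} = 69/8

M_X(t) = e^(t^2/8 - 3*t/2)
dM/dt = t*e^(-3*t/2)*e^(t^2/8)/4 - 3*e^(-3*t/2)*e^(t^2/8)/2
d^2M/dt^2 = (t^2*e^(t^2/8) - 12*t*e^(t^2/8) + 40*e^(t^2/8))*e^(-3*t/2)/16
d^3M/dt^3 = (t^3*e^(t^2/8) - 18*t^2*e^(t^2/8) + 120*t*e^(t^2/8) - 288*e^(t^2/8))*e^(-3*t/2)/64
d^4M/dt^4 = (t^4*e^(t^2/8) - 24*t^3*e^(t^2/8) + 240*t^2*e^(t^2/8) - 1152*t*e^(t^2/8) + 2208*e^(t^2/8))*e^(-3*t/2)/256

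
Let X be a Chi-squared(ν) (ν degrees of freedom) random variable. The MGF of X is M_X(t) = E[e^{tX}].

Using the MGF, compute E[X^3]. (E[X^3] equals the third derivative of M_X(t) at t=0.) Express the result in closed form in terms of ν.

M_X(t) = (1 - 2*t)^(-ν/2)
D^3[M](t) = (-ν^3 - 6*ν^2 - 8*ν)/(8*t^3*(1 - 2*t)^(ν/2) - 12*t^2*(1 - 2*t)^(ν/2) + 6*t*(1 - 2*t)^(ν/2) - (1 - 2*t)^(ν/2))

E[X^3] = D^3[M](0) = ν*(ν^2 + 6*ν + 8)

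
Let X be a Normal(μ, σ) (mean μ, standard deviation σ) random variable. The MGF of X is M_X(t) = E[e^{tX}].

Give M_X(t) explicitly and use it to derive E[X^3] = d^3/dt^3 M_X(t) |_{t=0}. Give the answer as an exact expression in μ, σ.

M_X(t) = e^(μ*t + σ^2*t^2/2)
dM/dt = μ*e^(μ*t)*e^(σ^2*t^2/2) + σ^2*t*e^(μ*t)*e^(σ^2*t^2/2)
d^2M/dt^2 = μ^2*e^(μ*t)*e^(σ^2*t^2/2) + 2*μ*σ^2*t*e^(μ*t)*e^(σ^2*t^2/2) + σ^4*t^2*e^(μ*t)*e^(σ^2*t^2/2) + σ^2*e^(μ*t)*e^(σ^2*t^2/2)

E[X^3] = d^3M/dt^3 |_{t=0} = μ*(μ^2 + 3*σ^2)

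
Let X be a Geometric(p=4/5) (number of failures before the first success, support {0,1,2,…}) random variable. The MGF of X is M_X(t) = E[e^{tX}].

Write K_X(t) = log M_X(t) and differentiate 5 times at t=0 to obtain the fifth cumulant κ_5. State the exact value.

κ_5 = d^5K/dt^5 |_{t=0} = 285/128

M_X(t) = 4/(5*(1 - e^(t)/5))
K_X(t) = log M_X(t) = -log(1 - e^(t)/5) - log(5) + 2*log(2)
dK/dt = -e^(t)/(e^(t) - 5)
d^2K/dt^2 = 5*e^(t)/(e^(2*t) - 10*e^(t) + 25)
d^3K/dt^3 = (-5*e^(2*t) - 25*e^(t))/(e^(3*t) - 15*e^(2*t) + 75*e^(t) - 125)
d^4K/dt^4 = (5*e^(3*t) + 100*e^(2*t) + 125*e^(t))/(e^(4*t) - 20*e^(3*t) + 150*e^(2*t) - 500*e^(t) + 625)
d^5K/dt^5 = (-5*e^(4*t) - 275*e^(3*t) - 1375*e^(2*t) - 625*e^(t))/(e^(5*t) - 25*e^(4*t) + 250*e^(3*t) - 1250*e^(2*t) + 3125*e^(t) - 3125)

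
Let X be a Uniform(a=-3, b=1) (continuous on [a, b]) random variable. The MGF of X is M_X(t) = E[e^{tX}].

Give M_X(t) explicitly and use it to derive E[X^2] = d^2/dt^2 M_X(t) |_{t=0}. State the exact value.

M_X(t) = (e^(t) - e^(-3*t))/(4*t)
M′(t) = (t*e^(4*t) + 3*t - e^(4*t) + 1)*e^(-3*t)/(4*t^2)
M′′(t) = (t^2*e^(4*t) - 9*t^2 - 2*t*e^(4*t) - 6*t + 2*e^(4*t) - 2)*e^(-3*t)/(4*t^3)

E[X^2] = M′′(0) = 7/3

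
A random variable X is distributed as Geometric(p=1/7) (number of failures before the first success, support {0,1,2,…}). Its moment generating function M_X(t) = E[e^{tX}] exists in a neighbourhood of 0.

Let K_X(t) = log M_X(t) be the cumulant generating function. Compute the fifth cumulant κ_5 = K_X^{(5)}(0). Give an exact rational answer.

M_X(t) = 1/(7*(1 - 6*e^(t)/7))
K_X(t) = log M_X(t) = -log(1 - 6*e^(t)/7) - log(7)
K^(5)(t) = (-9072*e^(4*t) - 116424*e^(3*t) - 135828*e^(2*t) - 14406*e^(t))/(7776*e^(5*t) - 45360*e^(4*t) + 105840*e^(3*t) - 123480*e^(2*t) + 72030*e^(t) - 16807)

κ_5 = K^(5)(0) = 275730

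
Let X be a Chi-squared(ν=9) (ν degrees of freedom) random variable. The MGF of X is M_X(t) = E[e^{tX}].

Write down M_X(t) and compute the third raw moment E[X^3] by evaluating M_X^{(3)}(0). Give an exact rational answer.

E[X^3] = d^3M/dt^3 |_{t=0} = 1287

M_X(t) = (1 - 2*t)^(-9/2)
dM/dt = -9/(32*t^5*√(1 - 2*t) - 80*t^4*√(1 - 2*t) + 80*t^3*√(1 - 2*t) - 40*t^2*√(1 - 2*t) + 10*t*√(1 - 2*t) - √(1 - 2*t))
d^2M/dt^2 = 99/(64*t^6*√(1 - 2*t) - 192*t^5*√(1 - 2*t) + 240*t^4*√(1 - 2*t) - 160*t^3*√(1 - 2*t) + 60*t^2*√(1 - 2*t) - 12*t*√(1 - 2*t) + √(1 - 2*t))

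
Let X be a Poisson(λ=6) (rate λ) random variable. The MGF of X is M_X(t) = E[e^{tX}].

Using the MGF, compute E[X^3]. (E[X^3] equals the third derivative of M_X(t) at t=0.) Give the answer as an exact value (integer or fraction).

M_X(t) = e^(6*e^(t) - 6)
M^(3)(t) = (216*e^(3*t)*e^(6*e^(t)) + 108*e^(2*t)*e^(6*e^(t)) + 6*e^(t)*e^(6*e^(t)))*e^(-6)

E[X^3] = M^(3)(0) = 330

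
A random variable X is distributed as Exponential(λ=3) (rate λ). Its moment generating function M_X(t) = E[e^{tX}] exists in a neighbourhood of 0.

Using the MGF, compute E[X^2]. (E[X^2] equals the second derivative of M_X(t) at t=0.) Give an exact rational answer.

M_X(t) = 3/(3 - t)
M′(t) = 3/(t^2 - 6*t + 9)
M′′(t) = -6/(t^3 - 9*t^2 + 27*t - 27)

E[X^2] = M′′(0) = 2/9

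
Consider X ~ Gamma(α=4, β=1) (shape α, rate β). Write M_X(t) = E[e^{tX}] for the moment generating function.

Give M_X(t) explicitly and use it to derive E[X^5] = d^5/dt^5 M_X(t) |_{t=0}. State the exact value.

E[X^5] = d^5M/dt^5 |_{t=0} = 6720

M_X(t) = (1 - t)^(-4)
dM/dt = -4/(t^5 - 5*t^4 + 10*t^3 - 10*t^2 + 5*t - 1)
d^2M/dt^2 = 20/(t^6 - 6*t^5 + 15*t^4 - 20*t^3 + 15*t^2 - 6*t + 1)
d^3M/dt^3 = -120/(t^7 - 7*t^6 + 21*t^5 - 35*t^4 + 35*t^3 - 21*t^2 + 7*t - 1)
d^4M/dt^4 = 840/(t^8 - 8*t^7 + 28*t^6 - 56*t^5 + 70*t^4 - 56*t^3 + 28*t^2 - 8*t + 1)
d^5M/dt^5 = -6720/(t^9 - 9*t^8 + 36*t^7 - 84*t^6 + 126*t^5 - 126*t^4 + 84*t^3 - 36*t^2 + 9*t - 1)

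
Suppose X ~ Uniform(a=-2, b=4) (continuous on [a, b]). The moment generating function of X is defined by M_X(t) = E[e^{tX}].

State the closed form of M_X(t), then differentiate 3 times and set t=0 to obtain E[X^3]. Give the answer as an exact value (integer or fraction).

E[X^3] = D^3[M](0) = 10

M_X(t) = (e^(4*t) - e^(-2*t))/(6*t)
D^3[M](t) = (32*t^3*e^(6*t) + 4*t^3 - 24*t^2*e^(6*t) + 6*t^2 + 12*t*e^(6*t) + 6*t - 3*e^(6*t) + 3)*e^(-2*t)/(3*t^4)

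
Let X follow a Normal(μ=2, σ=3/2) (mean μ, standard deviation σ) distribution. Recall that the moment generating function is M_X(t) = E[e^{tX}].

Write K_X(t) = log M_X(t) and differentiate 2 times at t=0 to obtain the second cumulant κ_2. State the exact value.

M_X(t) = e^(9*t^2/8 + 2*t)
K_X(t) = log M_X(t) = 9*t^2/8 + 2*t
dK/dt = 9*t/4 + 2
d^2K/dt^2 = 9/4

κ_2 = d^2K/dt^2 |_{t=0} = 9/4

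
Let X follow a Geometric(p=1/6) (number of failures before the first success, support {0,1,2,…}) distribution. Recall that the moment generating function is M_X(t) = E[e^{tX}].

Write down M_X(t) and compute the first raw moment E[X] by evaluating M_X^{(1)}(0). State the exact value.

E[X] = D[M](0) = 5

M_X(t) = 1/(6*(1 - 5*e^(t)/6))
D[M](t) = 5*e^(t)/(25*e^(2*t) - 60*e^(t) + 36)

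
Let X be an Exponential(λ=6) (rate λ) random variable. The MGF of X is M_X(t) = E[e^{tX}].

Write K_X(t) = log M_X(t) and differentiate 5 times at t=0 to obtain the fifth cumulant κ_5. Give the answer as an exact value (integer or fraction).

κ_5 = K^(5)(0) = 1/324

M_X(t) = 6/(6 - t)
K_X(t) = log M_X(t) = -log(6 - t) + log(6)
K^(5)(t) = -24/(t^5 - 30*t^4 + 360*t^3 - 2160*t^2 + 6480*t - 7776)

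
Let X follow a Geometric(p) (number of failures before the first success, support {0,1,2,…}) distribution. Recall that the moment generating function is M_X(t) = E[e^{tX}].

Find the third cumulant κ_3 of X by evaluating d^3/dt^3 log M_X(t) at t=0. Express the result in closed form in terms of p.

κ_3 = K^(3)(0) = (p^2 - 3*p + 2)/p^3

M_X(t) = p/(-(1 - p)*e^(t) + 1)
K_X(t) = log M_X(t) = log(p) - log(-(1 - p)*e^(t) + 1)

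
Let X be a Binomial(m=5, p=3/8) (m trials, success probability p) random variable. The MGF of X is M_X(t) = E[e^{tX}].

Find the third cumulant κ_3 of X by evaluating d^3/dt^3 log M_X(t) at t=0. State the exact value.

M_X(t) = (3*e^(t)/8 + 5/8)^5
K_X(t) = log M_X(t) = 5*log(3*e^(t)/8 + 5/8)
D^3[K](t) = (-225*e^(2*t) + 375*e^(t))/(27*e^(3*t) + 135*e^(2*t) + 225*e^(t) + 125)

κ_3 = D^3[K](0) = 75/256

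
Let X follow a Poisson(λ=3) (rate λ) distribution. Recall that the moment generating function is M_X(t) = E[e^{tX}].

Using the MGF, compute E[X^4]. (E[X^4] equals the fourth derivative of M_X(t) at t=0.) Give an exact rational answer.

M_X(t) = e^(3*e^(t) - 3)
M′(t) = 3*e^(-3)*e^(t)*e^(3*e^(t))
M′′(t) = (9*e^(2*t)*e^(3*e^(t)) + 3*e^(t)*e^(3*e^(t)))*e^(-3)
M′′′(t) = (27*e^(3*t)*e^(3*e^(t)) + 27*e^(2*t)*e^(3*e^(t)) + 3*e^(t)*e^(3*e^(t)))*e^(-3)
M′′′′(t) = (81*e^(4*t)*e^(3*e^(t)) + 162*e^(3*t)*e^(3*e^(t)) + 63*e^(2*t)*e^(3*e^(t)) + 3*e^(t)*e^(3*e^(t)))*e^(-3)

E[X^4] = M′′′′(0) = 309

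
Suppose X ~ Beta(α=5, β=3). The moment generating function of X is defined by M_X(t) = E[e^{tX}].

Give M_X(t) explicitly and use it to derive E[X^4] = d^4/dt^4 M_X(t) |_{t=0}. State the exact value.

M_X(t) = ₁F₁(5; 8; t)
D^4[M](t) = 7*₁F₁(9; 12; t)/33

E[X^4] = D^4[M](0) = 7/33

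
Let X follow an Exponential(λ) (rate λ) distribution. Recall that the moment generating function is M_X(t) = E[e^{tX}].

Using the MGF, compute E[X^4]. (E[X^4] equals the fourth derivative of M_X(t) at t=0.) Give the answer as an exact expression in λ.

E[X^4] = M^(4)(0) = 24/λ^4

M_X(t) = λ/(λ - t)
M^(4)(t) = -24*λ/(-λ^5 + 5*λ^4*t - 10*λ^3*t^2 + 10*λ^2*t^3 - 5*λ*t^4 + t^5)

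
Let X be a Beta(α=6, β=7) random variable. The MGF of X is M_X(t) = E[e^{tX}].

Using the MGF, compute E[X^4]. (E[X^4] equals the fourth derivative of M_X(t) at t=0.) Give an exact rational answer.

M_X(t) = ₁F₁(6; 13; t)
M′(t) = 6*₁F₁(7; 14; t)/13
M′′(t) = 3*₁F₁(8; 15; t)/13
M′′′(t) = 8*₁F₁(9; 16; t)/65
M′′′′(t) = 9*₁F₁(10; 17; t)/130

E[X^4] = M′′′′(0) = 9/130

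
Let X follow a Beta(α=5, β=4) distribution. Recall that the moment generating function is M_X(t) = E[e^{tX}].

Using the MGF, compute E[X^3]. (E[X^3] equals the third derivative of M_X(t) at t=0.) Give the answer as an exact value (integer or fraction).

E[X^3] = d^3M/dt^3 |_{t=0} = 7/33

M_X(t) = ₁F₁(5; 9; t)
dM/dt = 5*₁F₁(6; 10; t)/9
d^2M/dt^2 = ₁F₁(7; 11; t)/3
d^3M/dt^3 = 7*₁F₁(8; 12; t)/33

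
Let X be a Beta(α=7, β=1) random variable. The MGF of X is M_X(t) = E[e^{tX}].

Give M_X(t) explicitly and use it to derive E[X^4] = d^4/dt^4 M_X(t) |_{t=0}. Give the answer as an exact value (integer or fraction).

M_X(t) = ₁F₁(7; 8; t)
M′(t) = 7*₁F₁(8; 9; t)/8
M′′(t) = 7*₁F₁(9; 10; t)/9
M′′′(t) = 7*₁F₁(10; 11; t)/10
M′′′′(t) = 7*₁F₁(11; 12; t)/11

E[X^4] = M′′′′(0) = 7/11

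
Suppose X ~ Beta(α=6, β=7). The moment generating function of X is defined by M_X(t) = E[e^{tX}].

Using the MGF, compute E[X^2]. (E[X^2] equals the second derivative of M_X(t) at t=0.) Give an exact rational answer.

M_X(t) = ₁F₁(6; 13; t)
dM/dt = 6*₁F₁(7; 14; t)/13
d^2M/dt^2 = 3*₁F₁(8; 15; t)/13

E[X^2] = d^2M/dt^2 |_{t=0} = 3/13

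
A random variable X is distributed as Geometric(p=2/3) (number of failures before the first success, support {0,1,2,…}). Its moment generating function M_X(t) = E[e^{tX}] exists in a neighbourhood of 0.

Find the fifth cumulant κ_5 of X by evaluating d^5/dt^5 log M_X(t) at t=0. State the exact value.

κ_5 = d^5K/dt^5 |_{t=0} = 15

M_X(t) = 2/(3*(1 - e^(t)/3))
K_X(t) = log M_X(t) = -log(1 - e^(t)/3) - log(3) + log(2)
dK/dt = -e^(t)/(e^(t) - 3)
d^2K/dt^2 = 3*e^(t)/(e^(2*t) - 6*e^(t) + 9)
d^3K/dt^3 = (-3*e^(2*t) - 9*e^(t))/(e^(3*t) - 9*e^(2*t) + 27*e^(t) - 27)
d^4K/dt^4 = (3*e^(3*t) + 36*e^(2*t) + 27*e^(t))/(e^(4*t) - 12*e^(3*t) + 54*e^(2*t) - 108*e^(t) + 81)
d^5K/dt^5 = (-3*e^(4*t) - 99*e^(3*t) - 297*e^(2*t) - 81*e^(t))/(e^(5*t) - 15*e^(4*t) + 90*e^(3*t) - 270*e^(2*t) + 405*e^(t) - 243)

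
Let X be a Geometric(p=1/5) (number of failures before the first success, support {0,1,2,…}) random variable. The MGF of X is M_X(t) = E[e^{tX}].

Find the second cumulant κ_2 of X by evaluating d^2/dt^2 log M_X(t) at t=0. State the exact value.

κ_2 = K^(2)(0) = 20

M_X(t) = 1/(5*(1 - 4*e^(t)/5))
K_X(t) = log M_X(t) = -log(1 - 4*e^(t)/5) - log(5)
K^(2)(t) = 20*e^(t)/(16*e^(2*t) - 40*e^(t) + 25)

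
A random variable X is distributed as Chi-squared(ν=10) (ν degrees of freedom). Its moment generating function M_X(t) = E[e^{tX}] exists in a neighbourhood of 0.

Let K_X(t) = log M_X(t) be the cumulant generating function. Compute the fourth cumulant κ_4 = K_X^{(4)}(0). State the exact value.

κ_4 = K^(4)(0) = 480

M_X(t) = (1 - 2*t)^(-5)
K_X(t) = log M_X(t) = -5*log(1 - 2*t)
K^(4)(t) = 480/(16*t^4 - 32*t^3 + 24*t^2 - 8*t + 1)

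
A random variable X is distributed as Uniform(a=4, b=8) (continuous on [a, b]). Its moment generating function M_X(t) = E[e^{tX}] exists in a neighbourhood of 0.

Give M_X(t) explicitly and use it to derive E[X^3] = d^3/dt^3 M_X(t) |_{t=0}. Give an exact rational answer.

E[X^3] = D^3[M](0) = 240

M_X(t) = (e^(8*t) - e^(4*t))/(4*t)
D^3[M](t) = (256*t^3*e^(8*t) - 32*t^3*e^(4*t) - 96*t^2*e^(8*t) + 24*t^2*e^(4*t) + 24*t*e^(8*t) - 12*t*e^(4*t) - 3*e^(8*t) + 3*e^(4*t))/(2*t^4)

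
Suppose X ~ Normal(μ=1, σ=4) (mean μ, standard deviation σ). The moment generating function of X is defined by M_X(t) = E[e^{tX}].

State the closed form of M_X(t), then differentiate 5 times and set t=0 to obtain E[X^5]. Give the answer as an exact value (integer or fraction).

M_X(t) = e^(8*t^2 + t)

E[X^5] = D^5[M](0) = 4001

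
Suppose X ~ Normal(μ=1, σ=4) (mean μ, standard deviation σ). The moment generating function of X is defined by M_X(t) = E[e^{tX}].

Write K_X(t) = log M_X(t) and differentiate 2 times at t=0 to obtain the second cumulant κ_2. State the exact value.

M_X(t) = e^(8*t^2 + t)
K_X(t) = log M_X(t) = 8*t^2 + t
K^(2)(t) = 16

κ_2 = K^(2)(0) = 16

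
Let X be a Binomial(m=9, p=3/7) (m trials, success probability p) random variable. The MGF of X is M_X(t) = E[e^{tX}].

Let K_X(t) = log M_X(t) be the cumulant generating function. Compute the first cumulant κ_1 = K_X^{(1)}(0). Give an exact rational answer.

κ_1 = D[K](0) = 27/7

M_X(t) = (3*e^(t)/7 + 4/7)^9
K_X(t) = log M_X(t) = 9*log(3*e^(t)/7 + 4/7)
D[K](t) = 27*e^(t)/(3*e^(t) + 4)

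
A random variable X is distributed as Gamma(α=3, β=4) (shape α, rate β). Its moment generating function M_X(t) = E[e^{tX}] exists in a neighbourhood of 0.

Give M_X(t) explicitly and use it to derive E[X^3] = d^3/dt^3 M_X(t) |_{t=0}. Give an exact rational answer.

E[X^3] = M^(3)(0) = 15/16

M_X(t) = 64/(4 - t)^3
M^(3)(t) = 3840/(t^6 - 24*t^5 + 240*t^4 - 1280*t^3 + 3840*t^2 - 6144*t + 4096)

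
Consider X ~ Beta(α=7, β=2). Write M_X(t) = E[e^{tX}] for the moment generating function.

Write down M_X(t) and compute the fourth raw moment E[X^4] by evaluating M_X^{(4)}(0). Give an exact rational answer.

E[X^4] = D^4[M](0) = 14/33

M_X(t) = ₁F₁(7; 9; t)
D^4[M](t) = 14*₁F₁(11; 13; t)/33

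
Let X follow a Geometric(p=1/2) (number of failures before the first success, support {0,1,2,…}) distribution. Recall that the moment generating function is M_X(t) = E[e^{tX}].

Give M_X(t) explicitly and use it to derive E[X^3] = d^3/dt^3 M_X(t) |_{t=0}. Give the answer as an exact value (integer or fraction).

E[X^3] = d^3M/dt^3 |_{t=0} = 13

M_X(t) = 1/(2*(1 - e^(t)/2))
dM/dt = e^(t)/(e^(2*t) - 4*e^(t) + 4)
d^2M/dt^2 = (-e^(2*t) - 2*e^(t))/(e^(3*t) - 6*e^(2*t) + 12*e^(t) - 8)
d^3M/dt^3 = (e^(3*t) + 8*e^(2*t) + 4*e^(t))/(e^(4*t) - 8*e^(3*t) + 24*e^(2*t) - 32*e^(t) + 16)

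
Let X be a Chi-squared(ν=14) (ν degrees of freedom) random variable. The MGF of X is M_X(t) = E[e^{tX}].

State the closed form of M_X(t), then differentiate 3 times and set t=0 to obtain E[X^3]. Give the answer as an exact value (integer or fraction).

M_X(t) = (1 - 2*t)^(-7)
M′(t) = 14/(256*t^8 - 1024*t^7 + 1792*t^6 - 1792*t^5 + 1120*t^4 - 448*t^3 + 112*t^2 - 16*t + 1)
M′′(t) = -224/(512*t^9 - 2304*t^8 + 4608*t^7 - 5376*t^6 + 4032*t^5 - 2016*t^4 + 672*t^3 - 144*t^2 + 18*t - 1)
M′′′(t) = 4032/(1024*t^10 - 5120*t^9 + 11520*t^8 - 15360*t^7 + 13440*t^6 - 8064*t^5 + 3360*t^4 - 960*t^3 + 180*t^2 - 20*t + 1)

E[X^3] = M′′′(0) = 4032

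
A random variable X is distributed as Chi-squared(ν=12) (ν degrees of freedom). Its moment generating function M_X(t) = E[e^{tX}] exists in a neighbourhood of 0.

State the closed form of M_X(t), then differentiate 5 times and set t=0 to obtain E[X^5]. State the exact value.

M_X(t) = (1 - 2*t)^(-6)
M^(5)(t) = -967680/(2048*t^11 - 11264*t^10 + 28160*t^9 - 42240*t^8 + 42240*t^7 - 29568*t^6 + 14784*t^5 - 5280*t^4 + 1320*t^3 - 220*t^2 + 22*t - 1)

E[X^5] = M^(5)(0) = 967680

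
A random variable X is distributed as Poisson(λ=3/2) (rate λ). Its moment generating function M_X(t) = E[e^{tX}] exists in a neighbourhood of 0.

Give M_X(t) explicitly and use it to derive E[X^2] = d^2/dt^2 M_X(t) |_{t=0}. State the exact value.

M_X(t) = e^(3*e^(t)/2 - 3/2)
M^(2)(t) = (9*e^(2*t)*e^(3*e^(t)/2) + 6*e^(t)*e^(3*e^(t)/2))*e^(-3/2)/4

E[X^2] = M^(2)(0) = 15/4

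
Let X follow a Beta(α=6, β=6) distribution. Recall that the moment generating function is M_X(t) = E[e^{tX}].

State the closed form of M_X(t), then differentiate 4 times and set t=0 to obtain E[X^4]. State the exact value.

E[X^4] = D^4[M](0) = 6/65

M_X(t) = ₁F₁(6; 12; t)
D^4[M](t) = 6*₁F₁(10; 16; t)/65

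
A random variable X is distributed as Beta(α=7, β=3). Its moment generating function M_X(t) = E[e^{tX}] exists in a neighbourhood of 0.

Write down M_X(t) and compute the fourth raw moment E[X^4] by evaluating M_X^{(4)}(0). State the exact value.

E[X^4] = M^(4)(0) = 42/143

M_X(t) = ₁F₁(7; 10; t)
M^(4)(t) = 42*₁F₁(11; 14; t)/143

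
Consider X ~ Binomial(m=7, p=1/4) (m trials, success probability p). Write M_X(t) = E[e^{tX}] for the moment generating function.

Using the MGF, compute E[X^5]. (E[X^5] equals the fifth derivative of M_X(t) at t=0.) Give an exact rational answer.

M_X(t) = (e^(t)/4 + 3/4)^7
dM/dt = 7*e^(7*t)/16384 + 63*e^(6*t)/8192 + 945*e^(5*t)/16384 + 945*e^(4*t)/4096 + 8505*e^(3*t)/16384 + 5103*e^(2*t)/8192 + 5103*e^(t)/16384
d^2M/dt^2 = 49*e^(7*t)/16384 + 189*e^(6*t)/4096 + 4725*e^(5*t)/16384 + 945*e^(4*t)/1024 + 25515*e^(3*t)/16384 + 5103*e^(2*t)/4096 + 5103*e^(t)/16384
d^3M/dt^3 = 343*e^(7*t)/16384 + 567*e^(6*t)/2048 + 23625*e^(5*t)/16384 + 945*e^(4*t)/256 + 76545*e^(3*t)/16384 + 5103*e^(2*t)/2048 + 5103*e^(t)/16384
d^4M/dt^4 = 2401*e^(7*t)/16384 + 1701*e^(6*t)/1024 + 118125*e^(5*t)/16384 + 945*e^(4*t)/64 + 229635*e^(3*t)/16384 + 5103*e^(2*t)/1024 + 5103*e^(t)/16384
d^5M/dt^5 = 16807*e^(7*t)/16384 + 5103*e^(6*t)/512 + 590625*e^(5*t)/16384 + 945*e^(4*t)/16 + 688905*e^(3*t)/16384 + 5103*e^(2*t)/512 + 5103*e^(t)/16384

E[X^5] = d^5M/dt^5 |_{t=0} = 20279/128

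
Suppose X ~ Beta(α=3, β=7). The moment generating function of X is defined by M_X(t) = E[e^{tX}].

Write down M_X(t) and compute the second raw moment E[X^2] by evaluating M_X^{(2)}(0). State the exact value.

M_X(t) = ₁F₁(3; 10; t)
M′(t) = 3*₁F₁(4; 11; t)/10
M′′(t) = 6*₁F₁(5; 12; t)/55

E[X^2] = M′′(0) = 6/55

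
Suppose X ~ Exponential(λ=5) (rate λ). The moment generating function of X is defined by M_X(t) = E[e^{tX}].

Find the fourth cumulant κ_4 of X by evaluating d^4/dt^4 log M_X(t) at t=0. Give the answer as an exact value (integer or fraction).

κ_4 = d^4K/dt^4 |_{t=0} = 6/625

M_X(t) = 5/(5 - t)
K_X(t) = log M_X(t) = -log(5 - t) + log(5)
dK/dt = -1/(t - 5)
d^2K/dt^2 = 1/(t^2 - 10*t + 25)
d^3K/dt^3 = -2/(t^3 - 15*t^2 + 75*t - 125)
d^4K/dt^4 = 6/(t^4 - 20*t^3 + 150*t^2 - 500*t + 625)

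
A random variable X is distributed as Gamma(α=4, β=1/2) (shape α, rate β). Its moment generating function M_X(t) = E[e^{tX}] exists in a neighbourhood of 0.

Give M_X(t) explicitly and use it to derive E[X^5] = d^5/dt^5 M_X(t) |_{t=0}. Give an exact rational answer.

E[X^5] = D^5[M](0) = 215040

M_X(t) = 1/(16*(1/2 - t)^4)
D^5[M](t) = -215040/(512*t^9 - 2304*t^8 + 4608*t^7 - 5376*t^6 + 4032*t^5 - 2016*t^4 + 672*t^3 - 144*t^2 + 18*t - 1)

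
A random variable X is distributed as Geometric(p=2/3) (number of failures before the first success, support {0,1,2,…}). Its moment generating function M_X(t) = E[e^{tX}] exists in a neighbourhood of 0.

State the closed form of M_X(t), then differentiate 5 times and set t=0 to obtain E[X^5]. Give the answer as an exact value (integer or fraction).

E[X^5] = M′′′′′(0) = 91/2

M_X(t) = 2/(3*(1 - e^(t)/3))
M′(t) = 2*e^(t)/(e^(2*t) - 6*e^(t) + 9)
M′′(t) = (-2*e^(2*t) - 6*e^(t))/(e^(3*t) - 9*e^(2*t) + 27*e^(t) - 27)
M′′′(t) = (2*e^(3*t) + 24*e^(2*t) + 18*e^(t))/(e^(4*t) - 12*e^(3*t) + 54*e^(2*t) - 108*e^(t) + 81)
M′′′′(t) = (-2*e^(4*t) - 66*e^(3*t) - 198*e^(2*t) - 54*e^(t))/(e^(5*t) - 15*e^(4*t) + 90*e^(3*t) - 270*e^(2*t) + 405*e^(t) - 243)
M′′′′′(t) = (2*e^(5*t) + 156*e^(4*t) + 1188*e^(3*t) + 1404*e^(2*t) + 162*e^(t))/(e^(6*t) - 18*e^(5*t) + 135*e^(4*t) - 540*e^(3*t) + 1215*e^(2*t) - 1458*e^(t) + 729)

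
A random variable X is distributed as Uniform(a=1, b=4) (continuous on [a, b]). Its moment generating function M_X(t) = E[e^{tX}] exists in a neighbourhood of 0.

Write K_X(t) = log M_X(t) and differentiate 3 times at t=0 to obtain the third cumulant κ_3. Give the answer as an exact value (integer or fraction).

κ_3 = D^3[K](0) = 0

M_X(t) = (e^(4*t) - e^(t))/(3*t)
K_X(t) = log M_X(t) = -log(t) + log(e^(4*t) - e^(t)) - log(3)
D^3[K](t) = (27*t^3*e^(6*t) + 27*t^3*e^(3*t) - 2*e^(9*t) + 6*e^(6*t) - 6*e^(3*t) + 2)/(t^3*e^(9*t) - 3*t^3*e^(6*t) + 3*t^3*e^(3*t) - t^3)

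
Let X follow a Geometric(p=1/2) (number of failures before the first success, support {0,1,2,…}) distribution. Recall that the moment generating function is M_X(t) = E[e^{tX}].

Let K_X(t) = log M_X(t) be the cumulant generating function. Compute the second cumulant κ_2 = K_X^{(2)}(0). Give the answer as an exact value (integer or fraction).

M_X(t) = 1/(2*(1 - e^(t)/2))
K_X(t) = log M_X(t) = -log(1 - e^(t)/2) - log(2)
K^(2)(t) = 2*e^(t)/(e^(2*t) - 4*e^(t) + 4)

κ_2 = K^(2)(0) = 2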